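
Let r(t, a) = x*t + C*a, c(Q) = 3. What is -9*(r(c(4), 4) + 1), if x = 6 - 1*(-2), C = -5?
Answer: -45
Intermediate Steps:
x = 8 (x = 6 + 2 = 8)
r(t, a) = -5*a + 8*t (r(t, a) = 8*t - 5*a = -5*a + 8*t)
-9*(r(c(4), 4) + 1) = -9*((-5*4 + 8*3) + 1) = -9*((-20 + 24) + 1) = -9*(4 + 1) = -9*5 = -45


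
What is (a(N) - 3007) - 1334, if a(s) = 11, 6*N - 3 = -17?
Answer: -4330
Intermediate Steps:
N = -7/3 (N = ½ + (⅙)*(-17) = ½ - 17/6 = -7/3 ≈ -2.3333)
(a(N) - 3007) - 1334 = (11 - 3007) - 1334 = -2996 - 1334 = -4330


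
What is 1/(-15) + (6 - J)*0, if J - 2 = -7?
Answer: -1/15 ≈ -0.066667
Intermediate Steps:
J = -5 (J = 2 - 7 = -5)
1/(-15) + (6 - J)*0 = 1/(-15) + (6 - 1*(-5))*0 = -1/15 + (6 + 5)*0 = -1/15 + 11*0 = -1/15 + 0 = -1/15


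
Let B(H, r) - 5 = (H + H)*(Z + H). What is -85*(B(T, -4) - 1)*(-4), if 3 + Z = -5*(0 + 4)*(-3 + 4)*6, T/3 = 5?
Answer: -1100240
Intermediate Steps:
T = 15 (T = 3*5 = 15)
Z = -123 (Z = -3 - 5*(0 + 4)*(-3 + 4)*6 = -3 - 20*6 = -3 - 120 = -123)
B(H, r) = 5 + 2*H*(-123 + H) (B(H, r) = 5 + (H + H)*(-123 + H) = 5 + (2*H)*(-123 + H) = 5 + 2*H*(-123 + H))
-85*(B(T, -4) - 1)*(-4) = -85*((5 - 246*15 + 2*15²) - 1)*(-4) = -85*((5 - 3690 + 2*225) - 1)*(-4) = -85*((5 - 3690 + 450) - 1)*(-4) = -85*(-3235 - 1)*(-4) = -(-275060)*(-4) = -85*12944 = -1100240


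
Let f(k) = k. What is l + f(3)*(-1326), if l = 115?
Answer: -3863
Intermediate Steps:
l + f(3)*(-1326) = 115 + 3*(-1326) = 115 - 3978 = -3863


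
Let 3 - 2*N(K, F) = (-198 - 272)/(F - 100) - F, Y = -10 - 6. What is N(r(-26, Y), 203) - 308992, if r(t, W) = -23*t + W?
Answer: -31815332/103 ≈ -3.0889e+5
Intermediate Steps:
Y = -16
r(t, W) = W - 23*t
N(K, F) = 3/2 + F/2 + 235/(-100 + F) (N(K, F) = 3/2 - ((-198 - 272)/(F - 100) - F)/2 = 3/2 - (-470/(-100 + F) - F)/2 = 3/2 - (-F - 470/(-100 + F))/2 = 3/2 + (F/2 + 235/(-100 + F)) = 3/2 + F/2 + 235/(-100 + F))
N(r(-26, Y), 203) - 308992 = (170 + 203² - 97*203)/(2*(-100 + 203)) - 308992 = (½)*(170 + 41209 - 19691)/103 - 308992 = (½)*(1/103)*21688 - 308992 = 10844/103 - 308992 = -31815332/103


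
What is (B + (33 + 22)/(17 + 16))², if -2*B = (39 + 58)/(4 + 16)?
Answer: 8281/14400 ≈ 0.57507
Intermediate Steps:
B = -97/40 (B = -(39 + 58)/(2*(4 + 16)) = -97/(2*20) = -½*97/20 = -97/40 ≈ -2.4250)
(B + (33 + 22)/(17 + 16))² = (-97/40 + (33 + 22)/(17 + 16))² = (-97/40 + 55/33)² = (-97/40 + 55*(1/33))² = (-97/40 + 5/3)² = (-91/120)² = 8281/14400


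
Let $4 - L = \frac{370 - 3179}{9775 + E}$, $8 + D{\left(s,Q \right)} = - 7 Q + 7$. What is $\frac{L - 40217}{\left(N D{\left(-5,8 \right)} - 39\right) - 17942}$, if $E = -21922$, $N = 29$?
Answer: $\frac{244235060}{119247099} \approx 2.0481$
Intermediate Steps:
$D{\left(s,Q \right)} = -1 - 7 Q$ ($D{\left(s,Q \right)} = -8 - \left(-7 + 7 Q\right) = -1 - 7 Q$)
$L = \frac{45779}{12147}$ ($L = 4 - \frac{370 - 3179}{9775 - 21922} = 4 - - \frac{2809}{-12147} = 4 - \left(-2809\right) \left(- \frac{1}{12147}\right) = 4 - \frac{2809}{12147} = \frac{45779}{12147} \approx 3.7687$)
$\frac{L - 40217}{\left(N D{\left(-5,8 \right)} - 39\right) - 17942} = \frac{\frac{45779}{12147} - 40217}{\left(29 \left(-1 - 56\right) - 39\right) - 17942} = - \frac{488470120}{12147 \left(\left(29 \left(-1 - 56\right) - 39\right) - 17942\right)} = - \frac{488470120}{12147 \left(\left(29 \left(-57\right) - 39\right) - 17942\right)} = - \frac{488470120}{12147 \left(\left(-1653 - 39\right) - 17942\right)} = - \frac{488470120}{12147 \left(-1692 - 17942\right)} = - \frac{488470120}{12147 \left(-19634\right)} = \left(- \frac{488470120}{12147}\right) \left(- \frac{1}{19634}\right) = \frac{244235060}{119247099}$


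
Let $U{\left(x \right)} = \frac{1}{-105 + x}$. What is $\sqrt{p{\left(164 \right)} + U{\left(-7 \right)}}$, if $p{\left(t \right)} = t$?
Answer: $\frac{\sqrt{128569}}{28} \approx 12.806$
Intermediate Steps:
$\sqrt{p{\left(164 \right)} + U{\left(-7 \right)}} = \sqrt{164 + \frac{1}{-105 - 7}} = \sqrt{164 + \frac{1}{-112}} = \sqrt{164 - \frac{1}{112}} = \sqrt{\frac{18367}{112}} = \frac{\sqrt{128569}}{28}$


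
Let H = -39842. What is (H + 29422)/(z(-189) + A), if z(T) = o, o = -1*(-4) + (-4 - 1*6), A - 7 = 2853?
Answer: -5210/1427 ≈ -3.6510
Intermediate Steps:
A = 2860 (A = 7 + 2853 = 2860)
o = -6 (o = 4 + (-4 - 6) = 4 - 10 = -6)
z(T) = -6
(H + 29422)/(z(-189) + A) = (-39842 + 29422)/(-6 + 2860) = -10420/2854 = -10420*1/2854 = -5210/1427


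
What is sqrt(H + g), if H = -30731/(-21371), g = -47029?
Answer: 2*I*sqrt(5369602811097)/21371 ≈ 216.86*I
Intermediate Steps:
H = 30731/21371 (H = -30731*(-1/21371) = 30731/21371 ≈ 1.4380)
sqrt(H + g) = sqrt(30731/21371 - 47029) = sqrt(-1005026028/21371) = 2*I*sqrt(5369602811097)/21371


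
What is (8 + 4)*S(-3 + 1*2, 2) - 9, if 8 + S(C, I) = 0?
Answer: -105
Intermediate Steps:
S(C, I) = -8 (S(C, I) = -8 + 0 = -8)
(8 + 4)*S(-3 + 1*2, 2) - 9 = (8 + 4)*(-8) - 9 = 12*(-8) - 9 = -96 - 9 = -105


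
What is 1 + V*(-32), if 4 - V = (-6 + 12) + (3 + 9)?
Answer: 449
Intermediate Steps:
V = -14 (V = 4 - ((-6 + 12) + (3 + 9)) = 4 - (6 + 12) = 4 - 1*18 = 4 - 18 = -14)
1 + V*(-32) = 1 - 14*(-32) = 1 + 448 = 449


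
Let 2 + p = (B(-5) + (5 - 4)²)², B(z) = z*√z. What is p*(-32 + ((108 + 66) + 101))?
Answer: -30618 - 2430*I*√5 ≈ -30618.0 - 5433.6*I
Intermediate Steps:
B(z) = z^(3/2)
p = -2 + (1 - 5*I*√5)² (p = -2 + ((-5)^(3/2) + (5 - 4)²)² = -2 + (-5*I*√5 + 1²)² = -2 + (-5*I*√5 + 1)² = -2 + (1 - 5*I*√5)² ≈ -126.0 - 22.361*I)
p*(-32 + ((108 + 66) + 101)) = (-126 - 10*I*√5)*(-32 + ((108 + 66) + 101)) = (-126 - 10*I*√5)*(-32 + (174 + 101)) = (-126 - 10*I*√5)*(-32 + 275) = (-126 - 10*I*√5)*243 = -30618 - 2430*I*√5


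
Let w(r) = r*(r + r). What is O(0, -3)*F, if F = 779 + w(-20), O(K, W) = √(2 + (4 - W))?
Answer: 4737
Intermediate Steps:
w(r) = 2*r² (w(r) = r*(2*r) = 2*r²)
O(K, W) = √(6 - W)
F = 1579 (F = 779 + 2*(-20)² = 779 + 2*400 = 779 + 800 = 1579)
O(0, -3)*F = √(6 - 1*(-3))*1579 = √(6 + 3)*1579 = √9*1579 = 3*1579 = 4737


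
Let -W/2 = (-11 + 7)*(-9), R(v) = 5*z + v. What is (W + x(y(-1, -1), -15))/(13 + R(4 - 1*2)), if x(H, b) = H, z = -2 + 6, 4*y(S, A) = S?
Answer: -289/140 ≈ -2.0643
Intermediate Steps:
y(S, A) = S/4
z = 4
R(v) = 20 + v (R(v) = 5*4 + v = 20 + v)
W = -72 (W = -2*(-11 + 7)*(-9) = -(-8)*(-9) = -2*36 = -72)
(W + x(y(-1, -1), -15))/(13 + R(4 - 1*2)) = (-72 + (1/4)*(-1))/(13 + (20 + (4 - 1*2))) = (-72 - 1/4)/(13 + (20 + (4 - 2))) = -289/(4*(13 + (20 + 2))) = -289/(4*(13 + 22)) = -289/4/35 = -289/4*1/35 = -289/140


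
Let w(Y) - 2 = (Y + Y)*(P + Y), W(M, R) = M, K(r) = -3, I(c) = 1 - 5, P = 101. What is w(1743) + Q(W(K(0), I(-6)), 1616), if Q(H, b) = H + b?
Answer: 6429799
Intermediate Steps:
I(c) = -4
w(Y) = 2 + 2*Y*(101 + Y) (w(Y) = 2 + (Y + Y)*(101 + Y) = 2 + (2*Y)*(101 + Y) = 2 + 2*Y*(101 + Y))
w(1743) + Q(W(K(0), I(-6)), 1616) = (2 + 2*1743² + 202*1743) + (-3 + 1616) = (2 + 2*3038049 + 352086) + 1613 = (2 + 6076098 + 352086) + 1613 = 6428186 + 1613 = 6429799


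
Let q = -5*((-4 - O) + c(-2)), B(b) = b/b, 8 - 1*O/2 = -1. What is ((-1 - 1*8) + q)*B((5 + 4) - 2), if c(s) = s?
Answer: 111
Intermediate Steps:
O = 18 (O = 16 - 2*(-1) = 16 + 2 = 18)
B(b) = 1
q = 120 (q = -5*((-4 - 1*18) - 2) = -5*((-4 - 18) - 2) = -5*(-22 - 2) = -5*(-24) = 120)
((-1 - 1*8) + q)*B((5 + 4) - 2) = ((-1 - 1*8) + 120)*1 = ((-1 - 8) + 120)*1 = (-9 + 120)*1 = 111*1 = 111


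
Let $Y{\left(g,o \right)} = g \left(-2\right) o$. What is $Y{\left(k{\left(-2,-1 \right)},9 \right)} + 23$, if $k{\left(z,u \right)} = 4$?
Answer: $-49$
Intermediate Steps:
$Y{\left(g,o \right)} = - 2 g o$
$Y{\left(k{\left(-2,-1 \right)},9 \right)} + 23 = \left(-2\right) 4 \cdot 9 + 23 = -72 + 23 = -49$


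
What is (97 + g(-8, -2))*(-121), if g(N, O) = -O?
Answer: -11979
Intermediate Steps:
(97 + g(-8, -2))*(-121) = (97 - 1*(-2))*(-121) = (97 + 2)*(-121) = 99*(-121) = -11979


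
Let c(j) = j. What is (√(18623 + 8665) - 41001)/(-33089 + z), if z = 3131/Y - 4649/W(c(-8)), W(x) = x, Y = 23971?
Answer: 7862679768/6233945125 - 1150608*√758/6233945125 ≈ 1.2562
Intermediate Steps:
z = 111466227/191768 (z = 3131/23971 - 4649/(-8) = 3131*(1/23971) - 4649*(-⅛) = 3131/23971 + 4649/8 = 111466227/191768 ≈ 581.26)
(√(18623 + 8665) - 41001)/(-33089 + z) = (√(18623 + 8665) - 41001)/(-33089 + 111466227/191768) = (√27288 - 41001)/(-6233945125/191768) = (6*√758 - 41001)*(-191768/6233945125) = (-41001 + 6*√758)*(-191768/6233945125) = 7862679768/6233945125 - 1150608*√758/6233945125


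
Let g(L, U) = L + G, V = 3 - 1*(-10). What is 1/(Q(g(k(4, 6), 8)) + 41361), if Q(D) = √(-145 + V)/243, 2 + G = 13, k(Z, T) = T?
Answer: 814108563/33672344274287 - 162*I*√33/33672344274287 ≈ 2.4177e-5 - 2.7638e-11*I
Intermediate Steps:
V = 13 (V = 3 + 10 = 13)
G = 11 (G = -2 + 13 = 11)
g(L, U) = 11 + L (g(L, U) = L + 11 = 11 + L)
Q(D) = 2*I*√33/243 (Q(D) = √(-145 + 13)/243 = √(-132)*(1/243) = (2*I*√33)*(1/243) = 2*I*√33/243)
1/(Q(g(k(4, 6), 8)) + 41361) = 1/(2*I*√33/243 + 41361) = 1/(41361 + 2*I*√33/243)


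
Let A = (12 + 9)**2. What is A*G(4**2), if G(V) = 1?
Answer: 441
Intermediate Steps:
A = 441 (A = 21**2 = 441)
A*G(4**2) = 441*1 = 441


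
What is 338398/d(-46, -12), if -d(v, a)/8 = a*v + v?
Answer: -169199/2024 ≈ -83.596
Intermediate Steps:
d(v, a) = -8*v - 8*a*v (d(v, a) = -8*(a*v + v) = -8*(v + a*v) = -8*v - 8*a*v)
338398/d(-46, -12) = 338398/((-8*(-46)*(1 - 12))) = 338398/((-8*(-46)*(-11))) = 338398/(-4048) = 338398*(-1/4048) = -169199/2024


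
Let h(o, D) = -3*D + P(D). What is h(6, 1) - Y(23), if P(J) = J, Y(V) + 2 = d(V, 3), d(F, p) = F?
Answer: -23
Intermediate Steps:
Y(V) = -2 + V
h(o, D) = -2*D (h(o, D) = -3*D + D = -2*D)
h(6, 1) - Y(23) = -2*1 - (-2 + 23) = -2 - 1*21 = -2 - 21 = -23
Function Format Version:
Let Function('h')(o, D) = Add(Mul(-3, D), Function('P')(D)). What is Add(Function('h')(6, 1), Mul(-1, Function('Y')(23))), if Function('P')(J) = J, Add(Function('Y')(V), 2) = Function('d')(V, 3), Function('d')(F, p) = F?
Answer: -23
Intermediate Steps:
Function('Y')(V) = Add(-2, V)
Function('h')(o, D) = Mul(-2, D) (Function('h')(o, D) = Add(Mul(-3, D), D) = Mul(-2, D))
Add(Function('h')(6, 1), Mul(-1, Function('Y')(23))) = Add(Mul(-2, 1), Mul(-1, Add(-2, 23))) = Add(-2, Mul(-1, 21)) = Add(-2, -21) = -23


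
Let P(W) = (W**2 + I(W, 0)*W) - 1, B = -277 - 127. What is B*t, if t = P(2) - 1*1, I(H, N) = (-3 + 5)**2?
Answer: -4040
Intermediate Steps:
B = -404
I(H, N) = 4 (I(H, N) = 2**2 = 4)
P(W) = -1 + W**2 + 4*W (P(W) = (W**2 + 4*W) - 1 = -1 + W**2 + 4*W)
t = 10 (t = (-1 + 2**2 + 4*2) - 1*1 = (-1 + 4 + 8) - 1 = 11 - 1 = 10)
B*t = -404*10 = -4040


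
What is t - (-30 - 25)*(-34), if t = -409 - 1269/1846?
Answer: -4208303/1846 ≈ -2279.7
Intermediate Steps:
t = -756283/1846 (t = -409 - 1269/1846 = -756283/1846 ≈ -409.69)
t - (-30 - 25)*(-34) = -756283/1846 - (-30 - 25)*(-34) = -756283/1846 - (-55)*(-34) = -756283/1846 - 1*1870 = -756283/1846 - 1870 = -4208303/1846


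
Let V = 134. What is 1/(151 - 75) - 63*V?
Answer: -641591/76 ≈ -8442.0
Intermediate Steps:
1/(151 - 75) - 63*V = 1/(151 - 75) - 63*134 = 1/76 - 8442 = -641591/76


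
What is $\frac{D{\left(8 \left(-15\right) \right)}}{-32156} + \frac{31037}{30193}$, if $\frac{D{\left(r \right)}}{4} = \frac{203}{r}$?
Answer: $\frac{29946902339}{29126583240} \approx 1.0282$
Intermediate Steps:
$D{\left(r \right)} = \frac{812}{r}$ ($D{\left(r \right)} = 4 \frac{203}{r} = \frac{812}{r}$)
$\frac{D{\left(8 \left(-15\right) \right)}}{-32156} + \frac{31037}{30193} = \frac{812 \frac{1}{8 \left(-15\right)}}{-32156} + \frac{31037}{30193} = \frac{812}{-120} \left(- \frac{1}{32156}\right) + 31037 \cdot \frac{1}{30193} = 812 \left(- \frac{1}{120}\right) \left(- \frac{1}{32156}\right) + \frac{31037}{30193} = \left(- \frac{203}{30}\right) \left(- \frac{1}{32156}\right) + \frac{31037}{30193} = \frac{203}{964680} + \frac{31037}{30193} = \frac{29946902339}{29126583240}$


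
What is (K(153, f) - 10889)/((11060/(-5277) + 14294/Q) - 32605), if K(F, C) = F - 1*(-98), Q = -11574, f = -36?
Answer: 54143872227/165965529389 ≈ 0.32624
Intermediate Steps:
K(F, C) = 98 + F (K(F, C) = F + 98 = 98 + F)
(K(153, f) - 10889)/((11060/(-5277) + 14294/Q) - 32605) = ((98 + 153) - 10889)/((11060/(-5277) + 14294/(-11574)) - 32605) = (251 - 10889)/((11060*(-1/5277) + 14294*(-1/11574)) - 32605) = -10638/((-11060/5277 - 7147/5787) - 32605) = -10638/(-33906313/10179333 - 32605) = -10638/(-331931058778/10179333) = -10638*(-10179333/331931058778) = 54143872227/165965529389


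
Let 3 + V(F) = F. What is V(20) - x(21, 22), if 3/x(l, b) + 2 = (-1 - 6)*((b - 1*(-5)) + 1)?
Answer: 1123/66 ≈ 17.015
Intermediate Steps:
V(F) = -3 + F
x(l, b) = 3/(-44 - 7*b) (x(l, b) = 3/(-2 + (-1 - 6)*((b - 1*(-5)) + 1)) = 3/(-2 - 7*((b + 5) + 1)) = 3/(-2 - 7*((5 + b) + 1)) = 3/(-2 - 7*(6 + b)) = 3/(-2 + (-42 - 7*b)) = 3/(-44 - 7*b))
V(20) - x(21, 22) = (-3 + 20) - (-3)/(44 + 7*22) = 17 - (-3)/(44 + 154) = 17 - (-3)/198 = 17 - 1*(-1/66) = 17 + 1/66 = 1123/66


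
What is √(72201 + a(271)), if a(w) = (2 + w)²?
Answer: √146730 ≈ 383.05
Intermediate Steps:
√(72201 + a(271)) = √(72201 + (2 + 271)²) = √(72201 + 273²) = √(72201 + 74529) = √146730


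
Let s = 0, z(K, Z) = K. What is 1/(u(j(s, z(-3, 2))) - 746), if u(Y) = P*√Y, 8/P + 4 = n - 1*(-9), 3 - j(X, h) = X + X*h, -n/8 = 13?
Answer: -1218591/909068854 + 66*√3/454534427 ≈ -0.0013402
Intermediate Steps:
n = -104 (n = -8*13 = -104)
j(X, h) = 3 - X - X*h (j(X, h) = 3 - (X + X*h) = 3 + (-X - X*h) = 3 - X - X*h)
P = -8/99 (P = 8/(-4 + (-104 - 1*(-9))) = 8/(-4 + (-104 + 9)) = 8/(-4 - 95) = 8/(-99) = 8*(-1/99) = -8/99 ≈ -0.080808)
u(Y) = -8*√Y/99
1/(u(j(s, z(-3, 2))) - 746) = 1/(-8*√(3 - 1*0 - 1*0*(-3))/99 - 746) = 1/(-8*√(3 + 0 + 0)/99 - 746) = 1/(-8*√3/99 - 746) = 1/(-746 - 8*√3/99)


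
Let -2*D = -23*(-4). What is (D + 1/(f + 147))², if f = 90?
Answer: 118831801/56169 ≈ 2115.6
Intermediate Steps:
D = -46 (D = -(-23)*(-4)/2 = -½*92 = -46)
(D + 1/(f + 147))² = (-46 + 1/(90 + 147))² = (-46 + 1/237)² = (-10901/237)² = 118831801/56169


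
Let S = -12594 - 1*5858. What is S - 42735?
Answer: -61187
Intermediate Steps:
S = -18452 (S = -12594 - 5858 = -18452)
S - 42735 = -18452 - 42735 = -61187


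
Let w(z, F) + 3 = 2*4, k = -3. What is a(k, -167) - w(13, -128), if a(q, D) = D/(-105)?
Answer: -358/105 ≈ -3.4095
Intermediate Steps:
a(q, D) = -D/105 (a(q, D) = D*(-1/105) = -D/105)
w(z, F) = 5 (w(z, F) = -3 + 2*4 = -3 + 8 = 5)
a(k, -167) - w(13, -128) = -1/105*(-167) - 1*5 = 167/105 - 5 = -358/105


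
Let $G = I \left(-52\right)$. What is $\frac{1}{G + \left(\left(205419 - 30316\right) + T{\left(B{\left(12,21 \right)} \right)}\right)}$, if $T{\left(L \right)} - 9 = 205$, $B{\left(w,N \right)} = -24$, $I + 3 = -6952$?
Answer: $\frac{1}{536977} \approx 1.8623 \cdot 10^{-6}$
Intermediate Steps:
$I = -6955$ ($I = -3 - 6952 = -6955$)
$T{\left(L \right)} = 214$ ($T{\left(L \right)} = 9 + 205 = 214$)
$G = 361660$ ($G = \left(-6955\right) \left(-52\right) = 361660$)
$\frac{1}{G + \left(\left(205419 - 30316\right) + T{\left(B{\left(12,21 \right)} \right)}\right)} = \frac{1}{361660 + \left(\left(205419 - 30316\right) + 214\right)} = \frac{1}{361660 + \left(175103 + 214\right)} = \frac{1}{361660 + 175317} = \frac{1}{536977}$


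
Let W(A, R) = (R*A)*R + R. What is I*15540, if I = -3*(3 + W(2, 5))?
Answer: -2703960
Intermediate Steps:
W(A, R) = R + A*R² (W(A, R) = (A*R)*R + R = A*R² + R = R + A*R²)
I = -174 (I = -3*(3 + 5*(1 + 2*5)) = -3*(3 + 5*(1 + 10)) = -3*(3 + 5*11) = -3*(3 + 55) = -3*58 = -174)
I*15540 = -174*15540 = -2703960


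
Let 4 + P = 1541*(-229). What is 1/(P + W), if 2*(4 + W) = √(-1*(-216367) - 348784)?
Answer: -1411588/498145302853 - 6*I*√14713/498145302853 ≈ -2.8337e-6 - 1.461e-9*I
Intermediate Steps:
W = -4 + 3*I*√14713/2 (W = -4 + √(-1*(-216367) - 348784)/2 = -4 + √(216367 - 348784)/2 = -4 + √(-132417)/2 = -4 + (3*I*√14713)/2 = -4 + 3*I*√14713/2 ≈ -4.0 + 181.95*I)
P = -352893 (P = -4 + 1541*(-229) = -4 - 352889 = -352893)
1/(P + W) = 1/(-352893 + (-4 + 3*I*√14713/2)) = 1/(-352897 + 3*I*√14713/2)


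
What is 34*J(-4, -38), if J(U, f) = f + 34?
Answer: -136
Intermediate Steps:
J(U, f) = 34 + f
34*J(-4, -38) = 34*(34 - 38) = 34*(-4) = -136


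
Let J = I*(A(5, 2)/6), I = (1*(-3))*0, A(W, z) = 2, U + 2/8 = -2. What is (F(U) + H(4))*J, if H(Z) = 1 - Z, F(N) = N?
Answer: 0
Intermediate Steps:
U = -9/4 (U = -1/4 - 2 = -9/4 ≈ -2.2500)
I = 0 (I = -3*0 = 0)
J = 0 (J = 0*(2/6) = 0*(2*(1/6)) = 0*(1/3) = 0)
(F(U) + H(4))*J = (-9/4 + (1 - 1*4))*0 = (-9/4 + (1 - 4))*0 = (-9/4 - 3)*0 = -21/4*0 = 0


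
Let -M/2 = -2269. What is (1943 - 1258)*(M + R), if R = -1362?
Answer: 2175560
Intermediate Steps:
M = 4538 (M = -2*(-2269) = 4538)
(1943 - 1258)*(M + R) = (1943 - 1258)*(4538 - 1362) = 685*3176 = 2175560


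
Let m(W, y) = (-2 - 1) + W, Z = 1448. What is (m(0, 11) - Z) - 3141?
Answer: -4592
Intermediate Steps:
m(W, y) = -3 + W
(m(0, 11) - Z) - 3141 = ((-3 + 0) - 1*1448) - 3141 = (-3 - 1448) - 3141 = -1451 - 3141 = -4592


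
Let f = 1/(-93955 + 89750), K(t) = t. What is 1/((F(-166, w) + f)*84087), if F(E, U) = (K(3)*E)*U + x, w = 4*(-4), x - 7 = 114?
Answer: 4205/2860155735228 ≈ 1.4702e-9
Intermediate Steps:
x = 121 (x = 7 + 114 = 121)
w = -16
F(E, U) = 121 + 3*E*U (F(E, U) = (3*E)*U + 121 = 3*E*U + 121 = 121 + 3*E*U)
f = -1/4205 (f = 1/(-4205) = -1/4205 ≈ -0.00023781)
1/((F(-166, w) + f)*84087) = 1/(((121 + 3*(-166)*(-16)) - 1/4205)*84087) = (1/84087)/((121 + 7968) - 1/4205) = (1/84087)/(8089 - 1/4205) = (1/84087)/(34014244/4205) = (4205/34014244)*(1/84087) = 4205/2860155735228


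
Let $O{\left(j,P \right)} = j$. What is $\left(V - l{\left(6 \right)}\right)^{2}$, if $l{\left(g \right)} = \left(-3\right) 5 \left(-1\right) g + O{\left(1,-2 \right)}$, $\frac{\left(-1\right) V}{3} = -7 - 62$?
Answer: $13456$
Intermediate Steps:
$V = 207$ ($V = - 3 \left(-7 - 62\right) = \left(-3\right) \left(-69\right) = 207$)
$l{\left(g \right)} = 1 + 15 g$ ($l{\left(g \right)} = \left(-3\right) 5 \left(-1\right) g + 1 = \left(-15\right) \left(-1\right) g + 1 = 15 g + 1 = 1 + 15 g$)
$\left(V - l{\left(6 \right)}\right)^{2} = \left(207 - \left(1 + 15 \cdot 6\right)\right)^{2} = \left(207 - \left(1 + 90\right)\right)^{2} = \left(207 - 91\right)^{2} = 116^{2} = 13456$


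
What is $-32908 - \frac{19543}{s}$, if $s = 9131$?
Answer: $- \frac{300502491}{9131} \approx -32910.0$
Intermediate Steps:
$-32908 - \frac{19543}{s} = -32908 - \frac{19543}{9131} = - \frac{300502491}{9131}$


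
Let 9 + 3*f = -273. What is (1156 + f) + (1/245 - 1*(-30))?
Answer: 267541/245 ≈ 1092.0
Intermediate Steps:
f = -94 (f = -3 + (⅓)*(-273) = -3 - 91 = -94)
(1156 + f) + (1/245 - 1*(-30)) = (1156 - 94) + (1/245 - 1*(-30)) = 1062 + (1/245 + 30) = 1062 + 7351/245 = 267541/245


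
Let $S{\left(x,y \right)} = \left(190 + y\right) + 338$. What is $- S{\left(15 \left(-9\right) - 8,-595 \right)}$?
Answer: $67$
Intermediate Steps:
$S{\left(x,y \right)} = 528 + y$
$- S{\left(15 \left(-9\right) - 8,-595 \right)} = - (528 - 595) = \left(-1\right) \left(-67\right) = 67$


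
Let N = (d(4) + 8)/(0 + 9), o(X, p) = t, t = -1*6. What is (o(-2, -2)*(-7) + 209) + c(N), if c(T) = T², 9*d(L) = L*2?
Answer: 1653211/6561 ≈ 251.98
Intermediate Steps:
d(L) = 2*L/9 (d(L) = (L*2)/9 = (2*L)/9 = 2*L/9)
t = -6
o(X, p) = -6
N = 80/81 (N = ((2/9)*4 + 8)/(0 + 9) = (8/9 + 8)/9 = (80/9)*(⅑) = 80/81 ≈ 0.98765)
(o(-2, -2)*(-7) + 209) + c(N) = (-6*(-7) + 209) + (80/81)² = (42 + 209) + 6400/6561 = 251 + 6400/6561 = 1653211/6561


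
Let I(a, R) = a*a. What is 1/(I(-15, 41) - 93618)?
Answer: -1/93393 ≈ -1.0707e-5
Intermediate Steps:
I(a, R) = a²
1/(I(-15, 41) - 93618) = 1/((-15)² - 93618) = 1/(225 - 93618) = 1/(-93393) = -1/93393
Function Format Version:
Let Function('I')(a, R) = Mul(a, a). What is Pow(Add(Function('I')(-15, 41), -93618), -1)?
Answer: Rational(-1, 93393) ≈ -1.0707e-5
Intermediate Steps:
Function('I')(a, R) = Pow(a, 2)
Pow(Add(Function('I')(-15, 41), -93618), -1) = Pow(Add(Pow(-15, 2), -93618), -1) = Pow(Add(225, -93618), -1) = Pow(-93393, -1) = Rational(-1, 93393)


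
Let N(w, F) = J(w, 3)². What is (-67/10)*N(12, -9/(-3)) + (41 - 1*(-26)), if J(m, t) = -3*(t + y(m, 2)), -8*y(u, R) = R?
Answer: -62243/160 ≈ -389.02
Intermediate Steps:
y(u, R) = -R/8
J(m, t) = ¾ - 3*t (J(m, t) = -3*(t - ⅛*2) = -3*(t - ¼) = -3*(-¼ + t) = ¾ - 3*t)
N(w, F) = 1089/16 (N(w, F) = (¾ - 3*3)² = (¾ - 9)² = (-33/4)² = 1089/16)
(-67/10)*N(12, -9/(-3)) + (41 - 1*(-26)) = -67/10*(1089/16) + (41 - 1*(-26)) = -67*⅒*(1089/16) + (41 + 26) = -67/10*1089/16 + 67 = -72963/160 + 67 = -62243/160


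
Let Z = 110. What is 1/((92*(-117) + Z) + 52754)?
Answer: 1/42100 ≈ 2.3753e-5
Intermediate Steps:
1/((92*(-117) + Z) + 52754) = 1/((92*(-117) + 110) + 52754) = 1/((-10764 + 110) + 52754) = 1/(-10654 + 52754) = 1/42100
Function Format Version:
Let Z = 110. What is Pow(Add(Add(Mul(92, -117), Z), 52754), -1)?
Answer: Rational(1, 42100) ≈ 2.3753e-5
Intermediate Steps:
Pow(Add(Add(Mul(92, -117), Z), 52754), -1) = Pow(Add(Add(Mul(92, -117), 110), 52754), -1) = Pow(Add(Add(-10764, 110), 52754), -1) = Pow(Add(-10654, 52754), -1) = Pow(42100, -1) = Rational(1, 42100)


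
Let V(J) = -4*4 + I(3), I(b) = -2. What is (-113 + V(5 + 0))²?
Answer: 17161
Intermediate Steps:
V(J) = -18 (V(J) = -4*4 - 2 = -16 - 2 = -18)
(-113 + V(5 + 0))² = (-113 - 18)² = (-131)² = 17161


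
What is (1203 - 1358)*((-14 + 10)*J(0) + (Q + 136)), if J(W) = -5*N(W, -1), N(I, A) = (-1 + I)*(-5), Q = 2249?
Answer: -385175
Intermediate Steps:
N(I, A) = 5 - 5*I
J(W) = -25 + 25*W (J(W) = -5*(5 - 5*W) = -25 + 25*W)
(1203 - 1358)*((-14 + 10)*J(0) + (Q + 136)) = (1203 - 1358)*((-14 + 10)*(-25 + 25*0) + (2249 + 136)) = -155*(-4*(-25 + 0) + 2385) = -155*(-4*(-25) + 2385) = -155*(100 + 2385) = -155*2485 = -385175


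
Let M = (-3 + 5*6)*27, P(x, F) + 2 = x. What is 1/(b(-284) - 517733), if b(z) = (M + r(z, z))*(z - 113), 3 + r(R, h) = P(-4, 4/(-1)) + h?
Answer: -1/690825 ≈ -1.4475e-6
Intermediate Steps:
P(x, F) = -2 + x
r(R, h) = -9 + h (r(R, h) = -3 + ((-2 - 4) + h) = -3 + (-6 + h) = -9 + h)
M = 729 (M = (-3 + 30)*27 = 27*27 = 729)
b(z) = (-113 + z)*(720 + z) (b(z) = (729 + (-9 + z))*(z - 113) = (720 + z)*(-113 + z) = (-113 + z)*(720 + z))
1/(b(-284) - 517733) = 1/((-81360 + (-284)**2 + 607*(-284)) - 517733) = 1/((-81360 + 80656 - 172388) - 517733) = 1/(-173092 - 517733) = 1/(-690825) = -1/690825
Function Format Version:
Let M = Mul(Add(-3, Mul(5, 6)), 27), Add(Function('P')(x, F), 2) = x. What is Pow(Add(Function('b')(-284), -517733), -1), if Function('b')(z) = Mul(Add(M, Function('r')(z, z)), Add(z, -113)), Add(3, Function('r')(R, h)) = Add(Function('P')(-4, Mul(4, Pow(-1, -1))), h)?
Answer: Rational(-1, 690825) ≈ -1.4475e-6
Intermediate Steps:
Function('P')(x, F) = Add(-2, x)
Function('r')(R, h) = Add(-9, h) (Function('r')(R, h) = Add(-3, Add(Add(-2, -4), h)) = Add(-3, Add(-6, h)) = Add(-9, h))
M = 729 (M = Mul(Add(-3, 30), 27) = Mul(27, 27) = 729)
Function('b')(z) = Mul(Add(-113, z), Add(720, z)) (Function('b')(z) = Mul(Add(729, Add(-9, z)), Add(z, -113)) = Mul(Add(720, z), Add(-113, z)) = Mul(Add(-113, z), Add(720, z)))
Pow(Add(Function('b')(-284), -517733), -1) = Pow(Add(Add(-81360, Pow(-284, 2), Mul(607, -284)), -517733), -1) = Pow(Add(Add(-81360, 80656, -172388), -517733), -1) = Pow(Add(-173092, -517733), -1) = Pow(-690825, -1) = Rational(-1, 690825)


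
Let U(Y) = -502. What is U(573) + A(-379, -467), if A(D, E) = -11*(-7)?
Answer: -425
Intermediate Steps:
A(D, E) = 77
U(573) + A(-379, -467) = -502 + 77 = -425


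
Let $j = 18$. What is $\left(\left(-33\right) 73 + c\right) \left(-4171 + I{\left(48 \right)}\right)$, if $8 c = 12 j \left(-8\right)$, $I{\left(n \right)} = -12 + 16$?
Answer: $10938375$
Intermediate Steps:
$I{\left(n \right)} = 4$
$c = -216$ ($c = \frac{12 \cdot 18 \left(-8\right)}{8} = \frac{216 \left(-8\right)}{8} = \frac{1}{8} \left(-1728\right) = -216$)
$\left(\left(-33\right) 73 + c\right) \left(-4171 + I{\left(48 \right)}\right) = \left(\left(-33\right) 73 - 216\right) \left(-4171 + 4\right) = \left(-2409 - 216\right) \left(-4167\right) = \left(-2625\right) \left(-4167\right) = 10938375$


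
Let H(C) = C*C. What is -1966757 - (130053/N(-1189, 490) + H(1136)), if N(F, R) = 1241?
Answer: -4042381026/1241 ≈ -3.2574e+6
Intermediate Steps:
H(C) = C²
-1966757 - (130053/N(-1189, 490) + H(1136)) = -1966757 - (130053/1241 + 1136²) = -1966757 - (130053*(1/1241) + 1290496) = -1966757 - (130053/1241 + 1290496) = -1966757 - 1*1601635589/1241 = -1966757 - 1601635589/1241 = -4042381026/1241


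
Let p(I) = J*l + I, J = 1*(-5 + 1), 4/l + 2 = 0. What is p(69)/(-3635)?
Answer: -77/3635 ≈ -0.021183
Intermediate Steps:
l = -2 (l = 4/(-2 + 0) = 4/(-2) = 4*(-½) = -2)
J = -4 (J = 1*(-4) = -4)
p(I) = 8 + I (p(I) = -4*(-2) + I = 8 + I)
p(69)/(-3635) = (8 + 69)/(-3635) = 77*(-1/3635) = -77/3635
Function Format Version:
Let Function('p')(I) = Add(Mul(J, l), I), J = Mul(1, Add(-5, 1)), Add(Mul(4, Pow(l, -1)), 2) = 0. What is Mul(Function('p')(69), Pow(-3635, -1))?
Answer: Rational(-77, 3635) ≈ -0.021183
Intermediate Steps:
l = -2 (l = Mul(4, Pow(Add(-2, 0), -1)) = Mul(4, Pow(-2, -1)) = Mul(4, Rational(-1, 2)) = -2)
J = -4 (J = Mul(1, -4) = -4)
Function('p')(I) = Add(8, I) (Function('p')(I) = Add(Mul(-4, -2), I) = Add(8, I))
Mul(Function('p')(69), Pow(-3635, -1)) = Mul(Add(8, 69), Pow(-3635, -1)) = Mul(77, Rational(-1, 3635)) = Rational(-77, 3635)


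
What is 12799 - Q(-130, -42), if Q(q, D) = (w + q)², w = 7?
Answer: -2330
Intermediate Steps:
Q(q, D) = (7 + q)²
12799 - Q(-130, -42) = 12799 - (7 - 130)² = 12799 - 1*(-123)² = 12799 - 1*15129 = 12799 - 15129 = -2330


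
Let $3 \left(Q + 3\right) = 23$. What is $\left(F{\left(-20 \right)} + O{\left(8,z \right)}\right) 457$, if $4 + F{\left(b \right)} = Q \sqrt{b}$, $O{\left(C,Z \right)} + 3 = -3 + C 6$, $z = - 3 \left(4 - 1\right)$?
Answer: $17366 + \frac{12796 i \sqrt{5}}{3} \approx 17366.0 + 9537.6 i$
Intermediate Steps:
$z = -9$ ($z = \left(-3\right) 3 = -9$)
$Q = \frac{14}{3}$ ($Q = -3 + \frac{1}{3} \cdot 23 = -3 + \frac{23}{3} = \frac{14}{3} \approx 4.6667$)
$O{\left(C,Z \right)} = -6 + 6 C$ ($O{\left(C,Z \right)} = -3 + \left(-3 + C 6\right) = -3 + \left(-3 + 6 C\right) = -6 + 6 C$)
$F{\left(b \right)} = -4 + \frac{14 \sqrt{b}}{3}$
$\left(F{\left(-20 \right)} + O{\left(8,z \right)}\right) 457 = \left(\left(-4 + \frac{14 \sqrt{-20}}{3}\right) + \left(-6 + 6 \cdot 8\right)\right) 457 = \left(\left(-4 + \frac{14 \cdot 2 i \sqrt{5}}{3}\right) + \left(-6 + 48\right)\right) 457 = \left(\left(-4 + \frac{28 i \sqrt{5}}{3}\right) + 42\right) 457 = \left(38 + \frac{28 i \sqrt{5}}{3}\right) 457 = 17366 + \frac{12796 i \sqrt{5}}{3}$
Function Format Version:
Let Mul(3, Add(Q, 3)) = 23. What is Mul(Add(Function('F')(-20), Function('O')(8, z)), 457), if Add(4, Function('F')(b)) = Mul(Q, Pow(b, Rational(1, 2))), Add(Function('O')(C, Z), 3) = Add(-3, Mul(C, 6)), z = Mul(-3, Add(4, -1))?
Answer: Add(17366, Mul(Rational(12796, 3), I, Pow(5, Rational(1, 2)))) ≈ Add(17366., Mul(9537.6, I))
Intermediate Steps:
z = -9 (z = Mul(-3, 3) = -9)
Q = Rational(14, 3) (Q = Add(-3, Mul(Rational(1, 3), 23)) = Add(-3, Rational(23, 3)) = Rational(14, 3) ≈ 4.6667)
Function('O')(C, Z) = Add(-6, Mul(6, C)) (Function('O')(C, Z) = Add(-3, Add(-3, Mul(C, 6))) = Add(-3, Add(-3, Mul(6, C))) = Add(-6, Mul(6, C)))
Function('F')(b) = Add(-4, Mul(Rational(14, 3), Pow(b, Rational(1, 2))))
Mul(Add(Function('F')(-20), Function('O')(8, z)), 457) = Mul(Add(Add(-4, Mul(Rational(14, 3), Pow(-20, Rational(1, 2)))), Add(-6, Mul(6, 8))), 457) = Mul(Add(Add(-4, Mul(Rational(14, 3), Mul(2, I, Pow(5, Rational(1, 2))))), Add(-6, 48)), 457) = Mul(Add(Add(-4, Mul(Rational(28, 3), I, Pow(5, Rational(1, 2)))), 42), 457) = Mul(Add(38, Mul(Rational(28, 3), I, Pow(5, Rational(1, 2)))), 457) = Add(17366, Mul(Rational(12796, 3), I, Pow(5, Rational(1, 2))))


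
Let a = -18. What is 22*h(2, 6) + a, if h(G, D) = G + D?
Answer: 158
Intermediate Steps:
h(G, D) = D + G
22*h(2, 6) + a = 22*(6 + 2) - 18 = 22*8 - 18 = 176 - 18 = 158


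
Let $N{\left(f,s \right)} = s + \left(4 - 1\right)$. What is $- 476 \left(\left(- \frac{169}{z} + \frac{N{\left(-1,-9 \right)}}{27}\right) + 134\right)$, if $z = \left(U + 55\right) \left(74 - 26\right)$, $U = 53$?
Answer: $- \frac{82506865}{1296} \approx -63663.0$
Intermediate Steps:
$N{\left(f,s \right)} = 3 + s$ ($N{\left(f,s \right)} = s + 3 = 3 + s$)
$z = 5184$ ($z = \left(53 + 55\right) \left(74 - 26\right) = 108 \cdot 48 = 5184$)
$- 476 \left(\left(- \frac{169}{z} + \frac{N{\left(-1,-9 \right)}}{27}\right) + 134\right) = - 476 \left(\left(- \frac{169}{5184} + \frac{3 - 9}{27}\right) + 134\right) = - 476 \left(\left(\left(-169\right) \frac{1}{5184} - \frac{2}{9}\right) + 134\right) = - 476 \left(\left(- \frac{169}{5184} - \frac{2}{9}\right) + 134\right) = - 476 \left(- \frac{1321}{5184} + 134\right) = \left(-476\right) \frac{693335}{5184} = - \frac{82506865}{1296}$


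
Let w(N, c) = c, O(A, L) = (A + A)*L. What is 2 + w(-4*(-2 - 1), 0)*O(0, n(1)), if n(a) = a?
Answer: 2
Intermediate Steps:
O(A, L) = 2*A*L (O(A, L) = (2*A)*L = 2*A*L)
2 + w(-4*(-2 - 1), 0)*O(0, n(1)) = 2 + 0*(2*0*1) = 2 + 0*0 = 2 + 0 = 2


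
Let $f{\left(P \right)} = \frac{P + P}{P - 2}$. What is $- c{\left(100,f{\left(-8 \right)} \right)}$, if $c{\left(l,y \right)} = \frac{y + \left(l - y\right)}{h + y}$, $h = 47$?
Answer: $- \frac{500}{243} \approx -2.0576$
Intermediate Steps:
$f{\left(P \right)} = \frac{2 P}{-2 + P}$
$c{\left(l,y \right)} = \frac{l}{47 + y}$ ($c{\left(l,y \right)} = \frac{y + \left(l - y\right)}{47 + y} = \frac{l}{47 + y}$)
$- c{\left(100,f{\left(-8 \right)} \right)} = - \frac{100}{47 + 2 \left(-8\right) \frac{1}{-2 - 8}} = - \frac{100}{47 + 2 \left(-8\right) \frac{1}{-10}} = - \frac{100}{47 + 2 \left(-8\right) \left(- \frac{1}{10}\right)} = - \frac{100}{47 + \frac{8}{5}} = - \frac{100}{\frac{243}{5}} = - \frac{100 \cdot 5}{243} = \left(-1\right) \frac{500}{243} = - \frac{500}{243}$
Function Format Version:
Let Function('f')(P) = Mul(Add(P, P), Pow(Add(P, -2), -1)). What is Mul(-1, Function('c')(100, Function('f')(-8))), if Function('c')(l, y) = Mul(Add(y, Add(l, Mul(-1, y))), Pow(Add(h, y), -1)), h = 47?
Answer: Rational(-500, 243) ≈ -2.0576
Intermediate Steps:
Function('f')(P) = Mul(2, P, Pow(Add(-2, P), -1)) (Function('f')(P) = Mul(Mul(2, P), Pow(Add(-2, P), -1)) = Mul(2, P, Pow(Add(-2, P), -1)))
Function('c')(l, y) = Mul(l, Pow(Add(47, y), -1)) (Function('c')(l, y) = Mul(Add(y, Add(l, Mul(-1, y))), Pow(Add(47, y), -1)) = Mul(l, Pow(Add(47, y), -1)))
Mul(-1, Function('c')(100, Function('f')(-8))) = Mul(-1, Mul(100, Pow(Add(47, Mul(2, -8, Pow(Add(-2, -8), -1))), -1))) = Mul(-1, Mul(100, Pow(Add(47, Mul(2, -8, Pow(-10, -1))), -1))) = Mul(-1, Mul(100, Pow(Add(47, Mul(2, -8, Rational(-1, 10))), -1))) = Mul(-1, Mul(100, Pow(Add(47, Rational(8, 5)), -1))) = Mul(-1, Mul(100, Pow(Rational(243, 5), -1))) = Mul(-1, Mul(100, Rational(5, 243))) = Mul(-1, Rational(500, 243)) = Rational(-500, 243)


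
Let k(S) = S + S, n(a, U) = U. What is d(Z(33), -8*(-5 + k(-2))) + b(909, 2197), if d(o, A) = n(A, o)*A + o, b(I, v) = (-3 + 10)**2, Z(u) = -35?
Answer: -2506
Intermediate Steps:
b(I, v) = 49 (b(I, v) = 7**2 = 49)
k(S) = 2*S
d(o, A) = o + A*o (d(o, A) = o*A + o = A*o + o = o + A*o)
d(Z(33), -8*(-5 + k(-2))) + b(909, 2197) = -35*(1 - 8*(-5 + 2*(-2))) + 49 = -35*(1 - 8*(-5 - 4)) + 49 = -35*(1 - 8*(-9)) + 49 = -35*(1 + 72) + 49 = -35*73 + 49 = -2555 + 49 = -2506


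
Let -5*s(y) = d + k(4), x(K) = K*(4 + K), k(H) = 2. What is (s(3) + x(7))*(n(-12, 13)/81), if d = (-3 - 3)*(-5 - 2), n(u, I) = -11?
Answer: -3751/405 ≈ -9.2617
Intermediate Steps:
d = 42 (d = -6*(-7) = 42)
s(y) = -44/5 (s(y) = -(42 + 2)/5 = -⅕*44 = -44/5)
(s(3) + x(7))*(n(-12, 13)/81) = (-44/5 + 7*(4 + 7))*(-11/81) = (-44/5 + 7*11)*(-11*1/81) = (-44/5 + 77)*(-11/81) = (341/5)*(-11/81) = -3751/405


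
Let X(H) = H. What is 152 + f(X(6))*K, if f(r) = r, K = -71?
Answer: -274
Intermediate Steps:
152 + f(X(6))*K = 152 + 6*(-71) = 152 - 426 = -274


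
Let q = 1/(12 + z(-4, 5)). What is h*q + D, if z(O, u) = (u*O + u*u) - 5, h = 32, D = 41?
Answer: 131/3 ≈ 43.667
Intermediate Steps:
z(O, u) = -5 + u² + O*u (z(O, u) = (O*u + u²) - 5 = (u² + O*u) - 5 = -5 + u² + O*u)
q = 1/12 (q = 1/(12 + (-5 + 5² - 4*5)) = 1/(12 + (-5 + 25 - 20)) = 1/(12 + 0) = 1/12 ≈ 0.083333)
h*q + D = 32*(1/12) + 41 = 8/3 + 41 = 131/3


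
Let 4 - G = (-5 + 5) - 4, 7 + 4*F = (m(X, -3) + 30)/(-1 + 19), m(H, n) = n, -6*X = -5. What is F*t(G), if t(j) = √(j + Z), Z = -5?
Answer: -11*√3/8 ≈ -2.3816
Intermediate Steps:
X = ⅚ (X = -⅙*(-5) = ⅚ ≈ 0.83333)
F = -11/8 (F = -7/4 + ((-3 + 30)/(-1 + 19))/4 = -7/4 + (27/18)/4 = -7/4 + (27*(1/18))/4 = -7/4 + (¼)*(3/2) = -7/4 + 3/8 = -11/8 ≈ -1.3750)
G = 8 (G = 4 - ((-5 + 5) - 4) = 4 - (0 - 4) = 4 - 1*(-4) = 4 + 4 = 8)
t(j) = √(-5 + j) (t(j) = √(j - 5) = √(-5 + j))
F*t(G) = -11*√(-5 + 8)/8 = -11*√3/8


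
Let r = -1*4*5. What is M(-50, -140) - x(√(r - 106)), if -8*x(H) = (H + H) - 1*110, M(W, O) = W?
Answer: -255/4 + 3*I*√14/4 ≈ -63.75 + 2.8062*I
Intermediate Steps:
r = -20 (r = -4*5 = -20)
x(H) = 55/4 - H/4 (x(H) = -((H + H) - 1*110)/8 = -(2*H - 110)/8 = -(-110 + 2*H)/8 = 55/4 - H/4)
M(-50, -140) - x(√(r - 106)) = -50 - (55/4 - √(-20 - 106)/4) = -50 - (55/4 - 3*I*√14/4) = -50 + (-55/4 + 3*I*√14/4) = -255/4 + 3*I*√14/4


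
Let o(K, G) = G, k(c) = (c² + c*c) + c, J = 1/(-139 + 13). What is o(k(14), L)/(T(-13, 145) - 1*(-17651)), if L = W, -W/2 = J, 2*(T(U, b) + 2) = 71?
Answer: 2/2228247 ≈ 8.9757e-7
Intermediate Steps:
T(U, b) = 67/2 (T(U, b) = -2 + (½)*71 = -2 + 71/2 = 67/2)
J = -1/126 (J = 1/(-126) = -1/126 ≈ -0.0079365)
W = 1/63 (W = -2*(-1/126) = 1/63 ≈ 0.015873)
k(c) = c + 2*c² (k(c) = (c² + c²) + c = 2*c² + c = c + 2*c²)
L = 1/63 ≈ 0.015873
o(k(14), L)/(T(-13, 145) - 1*(-17651)) = 1/(63*(67/2 - 1*(-17651))) = 1/(63*(67/2 + 17651)) = 1/(63*(35369/2)) = (1/63)*(2/35369) = 2/2228247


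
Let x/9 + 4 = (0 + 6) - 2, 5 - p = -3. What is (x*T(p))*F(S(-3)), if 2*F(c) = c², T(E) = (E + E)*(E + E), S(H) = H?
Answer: 0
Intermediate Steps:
p = 8 (p = 5 - 1*(-3) = 5 + 3 = 8)
T(E) = 4*E² (T(E) = (2*E)*(2*E) = 4*E²)
x = 0 (x = -36 + 9*((0 + 6) - 2) = -36 + 9*(6 - 2) = -36 + 9*4 = -36 + 36 = 0)
F(c) = c²/2
(x*T(p))*F(S(-3)) = (0*(4*8²))*((½)*(-3)²) = (0*(4*64))*((½)*9) = (0*256)*(9/2) = 0*(9/2) = 0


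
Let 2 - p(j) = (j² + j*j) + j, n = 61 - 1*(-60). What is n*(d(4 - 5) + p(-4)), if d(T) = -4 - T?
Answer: -3509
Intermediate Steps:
n = 121 (n = 61 + 60 = 121)
p(j) = 2 - j - 2*j² (p(j) = 2 - ((j² + j*j) + j) = 2 - ((j² + j²) + j) = 2 - (2*j² + j) = 2 - (j + 2*j²) = 2 + (-j - 2*j²) = 2 - j - 2*j²)
n*(d(4 - 5) + p(-4)) = 121*((-4 - (4 - 5)) + (2 - 1*(-4) - 2*(-4)²)) = 121*((-4 - 1*(-1)) + (2 + 4 - 2*16)) = 121*((-4 + 1) + (2 + 4 - 32)) = 121*(-3 - 26) = 121*(-29) = -3509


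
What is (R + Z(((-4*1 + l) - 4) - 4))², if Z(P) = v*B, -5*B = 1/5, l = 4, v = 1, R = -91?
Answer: 5180176/625 ≈ 8288.3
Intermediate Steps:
B = -1/25 (B = -⅕/5 = -⅕*⅕ = -1/25 ≈ -0.040000)
Z(P) = -1/25 (Z(P) = 1*(-1/25) = -1/25)
(R + Z(((-4*1 + l) - 4) - 4))² = (-91 - 1/25)² = (-2276/25)² = 5180176/625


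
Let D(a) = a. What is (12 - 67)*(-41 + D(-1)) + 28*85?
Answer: 4690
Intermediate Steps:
(12 - 67)*(-41 + D(-1)) + 28*85 = (12 - 67)*(-41 - 1) + 28*85 = -55*(-42) + 2380 = 2310 + 2380 = 4690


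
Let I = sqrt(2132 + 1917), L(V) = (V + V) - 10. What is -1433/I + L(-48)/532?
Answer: -53/266 - 1433*sqrt(4049)/4049 ≈ -22.719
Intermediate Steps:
L(V) = -10 + 2*V (L(V) = 2*V - 10 = -10 + 2*V)
I = sqrt(4049) ≈ 63.632
-1433/I + L(-48)/532 = -1433*sqrt(4049)/4049 + (-10 + 2*(-48))/532 = -1433*sqrt(4049)/4049 + (-10 - 96)*(1/532) = -1433*sqrt(4049)/4049 - 106*1/532 = -1433*sqrt(4049)/4049 - 53/266 = -53/266 - 1433*sqrt(4049)/4049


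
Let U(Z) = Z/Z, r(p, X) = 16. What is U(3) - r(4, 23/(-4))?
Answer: -15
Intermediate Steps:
U(Z) = 1
U(3) - r(4, 23/(-4)) = 1 - 1*16 = 1 - 16 = -15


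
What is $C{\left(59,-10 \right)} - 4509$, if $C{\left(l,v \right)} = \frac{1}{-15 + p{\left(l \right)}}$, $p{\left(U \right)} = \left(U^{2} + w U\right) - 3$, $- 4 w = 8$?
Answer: $- \frac{15082604}{3345} \approx -4509.0$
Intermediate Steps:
$w = -2$ ($w = \left(- \frac{1}{4}\right) 8 = -2$)
$p{\left(U \right)} = -3 + U^{2} - 2 U$ ($p{\left(U \right)} = \left(U^{2} - 2 U\right) - 3 = -3 + U^{2} - 2 U$)
$C{\left(l,v \right)} = \frac{1}{-18 + l^{2} - 2 l}$ ($C{\left(l,v \right)} = \frac{1}{-15 - \left(3 - l^{2} + 2 l\right)} = \frac{1}{-18 + l^{2} - 2 l}$)
$C{\left(59,-10 \right)} - 4509 = \frac{1}{-18 + 59^{2} - 118} - 4509 = \frac{1}{-18 + 3481 - 118} - 4509 = \frac{1}{3345} - 4509 = - \frac{15082604}{3345}$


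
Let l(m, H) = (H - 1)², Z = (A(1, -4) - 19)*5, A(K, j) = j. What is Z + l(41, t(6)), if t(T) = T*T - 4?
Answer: 846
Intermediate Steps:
t(T) = -4 + T² (t(T) = T² - 4 = -4 + T²)
Z = -115 (Z = (-4 - 19)*5 = -23*5 = -115)
l(m, H) = (-1 + H)²
Z + l(41, t(6)) = -115 + (-1 + (-4 + 6²))² = -115 + (-1 + (-4 + 36))² = -115 + (-1 + 32)² = -115 + 31² = -115 + 961 = 846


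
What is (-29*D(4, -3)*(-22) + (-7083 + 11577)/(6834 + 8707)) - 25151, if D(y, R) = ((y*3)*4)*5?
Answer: 1988770723/15541 ≈ 1.2797e+5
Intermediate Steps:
D(y, R) = 60*y (D(y, R) = ((3*y)*4)*5 = (12*y)*5 = 60*y)
(-29*D(4, -3)*(-22) + (-7083 + 11577)/(6834 + 8707)) - 25151 = (-1740*4*(-22) + (-7083 + 11577)/(6834 + 8707)) - 25151 = (-29*240*(-22) + 4494/15541) - 25151 = (-6960*(-22) + 4494*(1/15541)) - 25151 = (153120 + 4494/15541) - 25151 = 2379642414/15541 - 25151 = 1988770723/15541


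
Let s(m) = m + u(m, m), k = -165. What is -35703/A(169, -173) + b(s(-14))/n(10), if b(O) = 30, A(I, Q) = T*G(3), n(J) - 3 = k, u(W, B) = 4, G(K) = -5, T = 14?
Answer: 963631/1890 ≈ 509.86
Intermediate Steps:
n(J) = -162 (n(J) = 3 - 165 = -162)
A(I, Q) = -70 (A(I, Q) = 14*(-5) = -70)
s(m) = 4 + m (s(m) = m + 4 = 4 + m)
-35703/A(169, -173) + b(s(-14))/n(10) = -35703/(-70) + 30/(-162) = -35703*(-1/70) + 30*(-1/162) = 35703/70 - 5/27 = 963631/1890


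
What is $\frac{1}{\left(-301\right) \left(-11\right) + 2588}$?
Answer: $\frac{1}{5899} \approx 0.00016952$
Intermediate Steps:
$\frac{1}{\left(-301\right) \left(-11\right) + 2588} = \frac{1}{3311 + 2588} = \frac{1}{5899}$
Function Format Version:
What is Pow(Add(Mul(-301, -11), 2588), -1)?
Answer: Rational(1, 5899) ≈ 0.00016952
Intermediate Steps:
Pow(Add(Mul(-301, -11), 2588), -1) = Pow(Add(3311, 2588), -1) = Pow(5899, -1) = Rational(1, 5899)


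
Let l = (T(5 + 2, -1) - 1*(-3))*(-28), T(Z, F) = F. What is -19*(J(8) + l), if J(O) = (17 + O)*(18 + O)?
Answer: -11286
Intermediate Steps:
l = -56 (l = (-1 - 1*(-3))*(-28) = (-1 + 3)*(-28) = 2*(-28) = -56)
-19*(J(8) + l) = -19*((306 + 8² + 35*8) - 56) = -19*((306 + 64 + 280) - 56) = -19*(650 - 56) = -19*594 = -11286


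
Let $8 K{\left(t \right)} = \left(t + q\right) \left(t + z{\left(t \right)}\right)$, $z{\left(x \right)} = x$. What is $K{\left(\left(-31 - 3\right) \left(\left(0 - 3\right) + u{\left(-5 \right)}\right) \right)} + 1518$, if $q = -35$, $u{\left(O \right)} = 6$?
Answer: $\frac{10023}{2} \approx 5011.5$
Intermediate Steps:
$K{\left(t \right)} = \frac{t \left(-35 + t\right)}{4}$ ($K{\left(t \right)} = \frac{\left(t - 35\right) \left(t + t\right)}{8} = \frac{\left(-35 + t\right) 2 t}{8} = \frac{2 t \left(-35 + t\right)}{8} = \frac{t \left(-35 + t\right)}{4}$)
$K{\left(\left(-31 - 3\right) \left(\left(0 - 3\right) + u{\left(-5 \right)}\right) \right)} + 1518 = \frac{\left(-31 - 3\right) \left(\left(0 - 3\right) + 6\right) \left(-35 + \left(-31 - 3\right) \left(\left(0 - 3\right) + 6\right)\right)}{4} + 1518 = \frac{- 34 \left(\left(0 - 3\right) + 6\right) \left(-35 - 34 \left(\left(0 - 3\right) + 6\right)\right)}{4} + 1518 = \frac{- 34 \left(-3 + 6\right) \left(-35 - 34 \left(-3 + 6\right)\right)}{4} + 1518 = \frac{\left(-34\right) 3 \left(-35 - 102\right)}{4} + 1518 = \frac{1}{4} \left(-102\right) \left(-35 - 102\right) + 1518 = \frac{1}{4} \left(-102\right) \left(-137\right) + 1518 = \frac{6987}{2} + 1518 = \frac{10023}{2}$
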